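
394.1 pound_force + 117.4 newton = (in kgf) 1 pound_force = 4.4482216 N, so 394.1 pound_force = 394.1 * 4.4482216 = 1753.0441 N. 117.4 newton = 117.4 N. Sum: 1753.0441 + 117.4 = 1870.4441 N. 1 kgf = 9.80665 N, so 1870.4441 N = 1870.4441 / 9.80665 = 190.73222 kgf ≈ 190.7 kgf (4 s.f.). Final answer: 190.7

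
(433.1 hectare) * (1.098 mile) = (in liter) 1 hectare = 10000 m^2, so 433.1 hectare = 433.1 * 10000 = 4331000 m^2. 1 mile = 1609.344 m, so 1.098 mile = 1.098 * 1609.344 = 1767.0597 m. Combine: 4331000 m^2 * 1767.0597 m = 7.6531356e+09 m^3. 1 liter = 0.001 m^3, so 7.6531356e+09 m^3 = 7.6531356e+09 / 0.001 = 7.6531356e+12 liter ≈ 7.653e+12 liter (4 s.f.). Final answer: 7.653e+12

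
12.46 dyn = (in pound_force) 1 dyn = 1e-05 N, so 12.46 dyn = 12.46 * 1e-05 = 0.0001246 N. 1 pound_force = 4.4482216 N, so 0.0001246 N = 0.0001246 / 4.4482216 = 2.8011194e-05 pound_force ≈ 2.801e-05 pound_force (4 s.f.). Final answer: 2.801e-05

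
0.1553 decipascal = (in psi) 1 decipascal = 0.1 Pa, so 0.1553 decipascal = 0.1553 * 0.1 = 0.01553 Pa. 1 psi = 6894.7573 Pa, so 0.01553 Pa = 0.01553 / 6894.7573 = 2.2524361e-06 psi ≈ 2.252e-06 psi (4 s.f.). Final answer: 2.252e-06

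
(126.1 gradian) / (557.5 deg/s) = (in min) 1 gradian = 0.015707963 rad, so 126.1 gradian = 126.1 * 0.015707963 = 1.9807742 rad. 1 deg/s = 0.017453293 rad/s, so 557.5 deg/s = 557.5 * 0.017453293 = 9.7302106 rad/s. Combine: 1.9807742 rad / 9.7302106 rad/s = 0.20356951 s. 1 min = 60 s, so 0.20356951 s = 0.20356951 / 60 = 0.0033928251 min ≈ 0.003393 min (4 s.f.). Final answer: 0.003393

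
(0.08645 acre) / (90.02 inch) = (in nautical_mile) 1 acre = 4046.8564 m^2, so 0.08645 acre = 0.08645 * 4046.8564 = 349.85074 m^2. 1 inch = 0.0254 m, so 90.02 inch = 90.02 * 0.0254 = 2.286508 m. Combine: 349.85074 m^2 / 2.286508 m = 153.00657 m. 1 nautical_mile = 1852 m, so 153.00657 m = 153.00657 / 1852 = 0.082616936 nautical_mile ≈ 0.08262 nautical_mile (4 s.f.). Final answer: 0.08262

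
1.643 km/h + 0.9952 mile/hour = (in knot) 1 km/h = 0.27777778 m/s, so 1.643 km/h = 1.643 * 0.27777778 = 0.45638889 m/s. 1 mile/hour = 0.44704 m/s, so 0.9952 mile/hour = 0.9952 * 0.44704 = 0.44489421 m/s. Sum: 0.45638889 + 0.44489421 = 0.9012831 m/s. 1 knot = 0.51444444 m/s, so 0.9012831 m/s = 0.9012831 / 0.51444444 = 1.7519542 knot ≈ 1.752 knot (4 s.f.). Final answer: 1.752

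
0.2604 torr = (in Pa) 1 torr = 133.32237 Pa, so 0.2604 torr = 0.2604 * 133.32237 = 34.717145 Pa. Result: 34.717145 Pa ≈ 34.72 Pa (4 s.f.). Final answer: 34.72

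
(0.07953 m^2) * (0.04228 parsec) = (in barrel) 6.526e+14. Check: 0.07953 m^2 is already in m^2. 1 parsec = 3.0856776e+16 m, so 0.04228 parsec = 0.04228 * 3.0856776e+16 = 1.3046245e+15 m. Combine: 0.07953 m^2 * 1.3046245e+15 m = 1.0375679e+14 m^3. 1 barrel = 0.15898729 m^3, so 1.0375679e+14 m^3 = 1.0375679e+14 / 0.15898729 = 6.5261054e+14 barrel ≈ 6.526e+14 barrel (4 s.f.).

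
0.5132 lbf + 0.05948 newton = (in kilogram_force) 0.2388. Check: 1 lbf = 4.4482216 N, so 0.5132 lbf = 0.5132 * 4.4482216 = 2.2828273 N. 0.05948 newton = 0.05948 N. Sum: 2.2828273 + 0.05948 = 2.3423073 N. 1 kilogram_force = 9.80665 N, so 2.3423073 N = 2.3423073 / 9.80665 = 0.23884888 kilogram_force ≈ 0.2388 kilogram_force (4 s.f.).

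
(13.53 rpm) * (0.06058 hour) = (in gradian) 1.967e+04. Check: 1 rpm = 0.10471976 rad/s, so 13.53 rpm = 13.53 * 0.10471976 = 1.4168583 rad/s. 1 hour = 3600 s, so 0.06058 hour = 0.06058 * 3600 = 218.088 s. Combine: 1.4168583 rad/s * 218.088 s = 308.99979 rad. 1 gradian = 0.015707963 rad, so 308.99979 rad = 308.99979 / 0.015707963 = 19671.538 gradian ≈ 1.967e+04 gradian (4 s.f.).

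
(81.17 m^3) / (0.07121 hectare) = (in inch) 4.488. Check: 81.17 m^3 is already in m^3. 1 hectare = 10000 m^2, so 0.07121 hectare = 0.07121 * 10000 = 712.1 m^2. Combine: 81.17 m^3 / 712.1 m^2 = 0.1139868 m. 1 inch = 0.0254 m, so 0.1139868 m = 0.1139868 / 0.0254 = 4.4876693 inch ≈ 4.488 inch (4 s.f.).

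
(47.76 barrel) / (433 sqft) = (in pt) 535.1. Check: 1 barrel = 0.15898729 m^3, so 47.76 barrel = 47.76 * 0.15898729 = 7.5932332 m^3. 1 sqft = 0.09290304 m^2, so 433 sqft = 433 * 0.09290304 = 40.227016 m^2. Combine: 7.5932332 m^3 / 40.227016 m^2 = 0.18875954 m. 1 pt = 0.00035277778 m, so 0.18875954 m = 0.18875954 / 0.00035277778 = 535.06642 pt ≈ 535.1 pt (4 s.f.).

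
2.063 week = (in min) 2.08e+04. Check: 1 week = 604800 s, so 2.063 week = 2.063 * 604800 = 1247702.4 s. 1 min = 60 s, so 1247702.4 s = 1247702.4 / 60 = 20795.04 min ≈ 2.08e+04 min (4 s.f.).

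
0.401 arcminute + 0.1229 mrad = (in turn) 1 arcminute = 0.00029088821 rad, so 0.401 arcminute = 0.401 * 0.00029088821 = 0.00011664617 rad. 1 mrad = 0.001 rad, so 0.1229 mrad = 0.1229 * 0.001 = 0.0001229 rad. Sum: 0.00011664617 + 0.0001229 = 0.00023954617 rad. 1 turn = 6.2831853 rad, so 0.00023954617 rad = 0.00023954617 / 6.2831853 = 3.8124957e-05 turn ≈ 3.812e-05 turn (4 s.f.). Final answer: 3.812e-05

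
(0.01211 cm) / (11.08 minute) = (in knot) 3.541e-07. Check: 1 cm = 0.01 m, so 0.01211 cm = 0.01211 * 0.01 = 0.0001211 m. 1 minute = 60 s, so 11.08 minute = 11.08 * 60 = 664.8 s. Combine: 0.0001211 m / 664.8 s = 1.8216005e-07 m/s. 1 knot = 0.51444444 m/s, so 1.8216005e-07 m/s = 1.8216005e-07 / 0.51444444 = 3.5409081e-07 knot ≈ 3.541e-07 knot (4 s.f.).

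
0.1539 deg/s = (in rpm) 1 deg/s = 0.017453293 rad/s, so 0.1539 deg/s = 0.1539 * 0.017453293 = 0.0026860617 rad/s. 1 rpm = 0.10471976 rad/s, so 0.0026860617 rad/s = 0.0026860617 / 0.10471976 = 0.02565 rpm. Final answer: 0.02565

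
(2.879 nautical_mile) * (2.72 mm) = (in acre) 1 nautical_mile = 1852 m, so 2.879 nautical_mile = 2.879 * 1852 = 5331.908 m. 1 mm = 0.001 m, so 2.72 mm = 2.72 * 0.001 = 0.00272 m. Combine: 5331.908 m * 0.00272 m = 14.50279 m^2. 1 acre = 4046.8564 m^2, so 14.50279 m^2 = 14.50279 / 4046.8564 = 0.0035837174 acre ≈ 0.003584 acre (4 s.f.). Final answer: 0.003584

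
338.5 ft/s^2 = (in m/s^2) 103.2. Check: 1 ft/s^2 = 0.3048 m/s^2, so 338.5 ft/s^2 = 338.5 * 0.3048 = 103.1748 m/s^2. Result: 103.1748 m/s^2 ≈ 103.2 m/s^2 (4 s.f.).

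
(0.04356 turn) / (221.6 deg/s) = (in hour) 1 turn = 6.2831853 rad, so 0.04356 turn = 0.04356 * 6.2831853 = 0.27369555 rad. 1 deg/s = 0.017453293 rad/s, so 221.6 deg/s = 221.6 * 0.017453293 = 3.8676496 rad/s. Combine: 0.27369555 rad / 3.8676496 rad/s = 0.070765343 s. 1 hour = 3600 s, so 0.070765343 s = 0.070765343 / 3600 = 1.965704e-05 hour ≈ 1.966e-05 hour (4 s.f.). Final answer: 1.966e-05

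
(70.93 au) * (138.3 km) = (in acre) 3.626e+14. Check: 1 au = 1.4959787e+11 m, so 70.93 au = 70.93 * 1.4959787e+11 = 1.0610977e+13 m. 1 km = 1000 m, so 138.3 km = 138.3 * 1000 = 138300 m. Combine: 1.0610977e+13 m * 138300 m = 1.4674981e+18 m^2. 1 acre = 4046.8564 m^2, so 1.4674981e+18 m^2 = 1.4674981e+18 / 4046.8564 = 3.6262668e+14 acre ≈ 3.626e+14 acre (4 s.f.).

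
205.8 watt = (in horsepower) 0.276. Check: 205.8 watt = 205.8 W. 1 horsepower = 745.69987 W, so 205.8 W = 205.8 / 745.69987 = 0.27598235 horsepower ≈ 0.276 horsepower (4 s.f.).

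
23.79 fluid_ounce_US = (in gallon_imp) 0.1548. Check: 1 fluid_ounce_US = 2.957353e-05 m^3, so 23.79 fluid_ounce_US = 23.79 * 2.957353e-05 = 0.00070355427 m^3. 1 gallon_imp = 0.00454609 m^3, so 0.00070355427 m^3 = 0.00070355427 / 0.00454609 = 0.1547603 gallon_imp ≈ 0.1548 gallon_imp (4 s.f.).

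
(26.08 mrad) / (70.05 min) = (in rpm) 1 mrad = 0.001 rad, so 26.08 mrad = 26.08 * 0.001 = 0.02608 rad. 1 min = 60 s, so 70.05 min = 70.05 * 60 = 4203 s. Combine: 0.02608 rad / 4203 s = 6.2050916e-06 rad/s. 1 rpm = 0.10471976 rad/s, so 6.2050916e-06 rad/s = 6.2050916e-06 / 0.10471976 = 5.925426e-05 rpm ≈ 5.925e-05 rpm (4 s.f.). Final answer: 5.925e-05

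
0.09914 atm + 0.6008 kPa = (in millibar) 106.5. Check: 1 atm = 101325 Pa, so 0.09914 atm = 0.09914 * 101325 = 10045.361 Pa. 1 kPa = 1000 Pa, so 0.6008 kPa = 0.6008 * 1000 = 600.8 Pa. Sum: 10045.361 + 600.8 = 10646.16 Pa. 1 millibar = 100 Pa, so 10646.16 Pa = 10646.16 / 100 = 106.46161 millibar ≈ 106.5 millibar (4 s.f.).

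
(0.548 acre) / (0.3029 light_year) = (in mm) 7.739e-10. Check: 1 acre = 4046.8564 m^2, so 0.548 acre = 0.548 * 4046.8564 = 2217.6773 m^2. 1 light_year = 9.4607305e+15 m, so 0.3029 light_year = 0.3029 * 9.4607305e+15 = 2.8656553e+15 m. Combine: 2217.6773 m^2 / 2.8656553e+15 m = 7.7388141e-13 m. 1 mm = 0.001 m, so 7.7388141e-13 m = 7.7388141e-13 / 0.001 = 7.7388141e-10 mm ≈ 7.739e-10 mm (4 s.f.).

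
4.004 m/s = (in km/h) 14.41. Check: 1 km/h = 0.27777778 m/s, so 4.004 m/s = 4.004 / 0.27777778 = 14.4144 km/h ≈ 14.41 km/h (4 s.f.).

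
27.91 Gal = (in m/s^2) 0.2791. Check: 1 Gal = 0.01 m/s^2, so 27.91 Gal = 27.91 * 0.01 = 0.2791 m/s^2. Result: 0.2791 m/s^2.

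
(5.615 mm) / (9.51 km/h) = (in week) 1 mm = 0.001 m, so 5.615 mm = 5.615 * 0.001 = 0.005615 m. 1 km/h = 0.27777778 m/s, so 9.51 km/h = 9.51 * 0.27777778 = 2.6416667 m/s. Combine: 0.005615 m / 2.6416667 m/s = 0.0021255521 s. 1 week = 604800 s, so 0.0021255521 s = 0.0021255521 / 604800 = 3.514471e-09 week ≈ 3.514e-09 week (4 s.f.). Final answer: 3.514e-09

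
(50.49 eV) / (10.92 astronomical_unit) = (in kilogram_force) 1 eV = 1.6021766e-19 J, so 50.49 eV = 50.49 * 1.6021766e-19 = 8.0893898e-18 J. 1 astronomical_unit = 1.4959787e+11 m, so 10.92 astronomical_unit = 10.92 * 1.4959787e+11 = 1.6336087e+12 m. Combine: 8.0893898e-18 J / 1.6336087e+12 m = 4.9518527e-30 N. 1 kilogram_force = 9.80665 N, so 4.9518527e-30 N = 4.9518527e-30 / 9.80665 = 5.0494844e-31 kilogram_force ≈ 5.049e-31 kilogram_force (4 s.f.). Final answer: 5.049e-31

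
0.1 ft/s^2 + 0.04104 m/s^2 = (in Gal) 1 ft/s^2 = 0.3048 m/s^2, so 0.1 ft/s^2 = 0.1 * 0.3048 = 0.03048 m/s^2. 0.04104 m/s^2 is already in m/s^2. Sum: 0.03048 + 0.04104 = 0.07152 m/s^2. 1 Gal = 0.01 m/s^2, so 0.07152 m/s^2 = 0.07152 / 0.01 = 7.152 Gal. Final answer: 7.152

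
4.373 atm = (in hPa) 4431. Check: 1 atm = 101325 Pa, so 4.373 atm = 4.373 * 101325 = 443094.23 Pa. 1 hPa = 100 Pa, so 443094.23 Pa = 443094.23 / 100 = 4430.9423 hPa ≈ 4431 hPa (4 s.f.).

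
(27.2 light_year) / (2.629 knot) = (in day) 1 light_year = 9.4607305e+15 m, so 27.2 light_year = 27.2 * 9.4607305e+15 = 2.5733187e+17 m. 1 knot = 0.51444444 m/s, so 2.629 knot = 2.629 * 0.51444444 = 1.3524744 m/s. Combine: 2.5733187e+17 m / 1.3524744 m/s = 1.9026745e+17 s. 1 day = 86400 s, so 1.9026745e+17 s = 1.9026745e+17 / 86400 = 2.2021696e+12 day ≈ 2.202e+12 day (4 s.f.). Final answer: 2.202e+12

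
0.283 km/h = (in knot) 0.1528. Check: 1 km/h = 0.27777778 m/s, so 0.283 km/h = 0.283 * 0.27777778 = 0.078611111 m/s. 1 knot = 0.51444444 m/s, so 0.078611111 m/s = 0.078611111 / 0.51444444 = 0.15280778 knot ≈ 0.1528 knot (4 s.f.).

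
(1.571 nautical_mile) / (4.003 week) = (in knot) 0.002336. Check: 1 nautical_mile = 1852 m, so 1.571 nautical_mile = 1.571 * 1852 = 2909.492 m. 1 week = 604800 s, so 4.003 week = 4.003 * 604800 = 2421014.4 s. Combine: 2909.492 m / 2421014.4 s = 0.0012017657 m/s. 1 knot = 0.51444444 m/s, so 0.0012017657 m/s = 0.0012017657 / 0.51444444 = 0.0023360456 knot ≈ 0.002336 knot (4 s.f.).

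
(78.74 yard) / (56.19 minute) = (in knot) 1 yard = 0.9144 m, so 78.74 yard = 78.74 * 0.9144 = 71.999856 m. 1 minute = 60 s, so 56.19 minute = 56.19 * 60 = 3371.4 s. Combine: 71.999856 m / 3371.4 s = 0.02135607 m/s. 1 knot = 0.51444444 m/s, so 0.02135607 m/s = 0.02135607 / 0.51444444 = 0.04151288 knot ≈ 0.04151 knot (4 s.f.). Final answer: 0.04151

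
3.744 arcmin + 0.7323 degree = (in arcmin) 1 arcmin = 0.00029088821 rad, so 3.744 arcmin = 3.744 * 0.00029088821 = 0.0010890855 rad. 1 degree = 0.017453293 rad, so 0.7323 degree = 0.7323 * 0.017453293 = 0.012781046 rad. Sum: 0.0010890855 + 0.012781046 = 0.013870132 rad. 1 arcmin = 0.00029088821 rad, so 0.013870132 rad = 0.013870132 / 0.00029088821 = 47.682 arcmin ≈ 47.68 arcmin (4 s.f.). Final answer: 47.68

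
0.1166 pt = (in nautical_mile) 1 pt = 0.00035277778 m, so 0.1166 pt = 0.1166 * 0.00035277778 = 4.1133889e-05 m. 1 nautical_mile = 1852 m, so 4.1133889e-05 m = 4.1133889e-05 / 1852 = 2.2210523e-08 nautical_mile ≈ 2.221e-08 nautical_mile (4 s.f.). Final answer: 2.221e-08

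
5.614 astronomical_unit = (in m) 1 astronomical_unit = 1.4959787e+11 m, so 5.614 astronomical_unit = 5.614 * 1.4959787e+11 = 8.3984245e+11 m. Result: 8.3984245e+11 m ≈ 8.398e+11 m (4 s.f.). Final answer: 8.398e+11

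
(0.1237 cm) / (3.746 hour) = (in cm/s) 1 cm = 0.01 m, so 0.1237 cm = 0.1237 * 0.01 = 0.001237 m. 1 hour = 3600 s, so 3.746 hour = 3.746 * 3600 = 13485.6 s. Combine: 0.001237 m / 13485.6 s = 9.1727472e-08 m/s. 1 cm/s = 0.01 m/s, so 9.1727472e-08 m/s = 9.1727472e-08 / 0.01 = 9.1727472e-06 cm/s ≈ 9.173e-06 cm/s (4 s.f.). Final answer: 9.173e-06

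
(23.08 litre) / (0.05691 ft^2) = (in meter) 1 litre = 0.001 m^3, so 23.08 litre = 23.08 * 0.001 = 0.02308 m^3. 1 ft^2 = 0.09290304 m^2, so 0.05691 ft^2 = 0.05691 * 0.09290304 = 0.005287112 m^2. Combine: 0.02308 m^3 / 0.005287112 m^2 = 4.3653321 m. 4.3653321 m = 4.3653321 meter ≈ 4.365 meter (4 s.f.). Final answer: 4.365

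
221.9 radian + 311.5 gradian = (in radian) 221.9 radian = 221.9 rad. 1 gradian = 0.015707963 rad, so 311.5 gradian = 311.5 * 0.015707963 = 4.8930306 rad. Sum: 221.9 + 4.8930306 = 226.79303 rad. 226.79303 rad = 226.79303 radian ≈ 226.8 radian (4 s.f.). Final answer: 226.8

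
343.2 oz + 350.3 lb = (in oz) 5948. Check: 1 oz = 0.028349523 kg, so 343.2 oz = 343.2 * 0.028349523 = 9.7295563 kg. 1 lb = 0.45359237 kg, so 350.3 lb = 350.3 * 0.45359237 = 158.89341 kg. Sum: 9.7295563 + 158.89341 = 168.62296 kg. 1 oz = 0.028349523 kg, so 168.62296 kg = 168.62296 / 0.028349523 = 5948 oz.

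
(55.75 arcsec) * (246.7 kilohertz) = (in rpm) 636.7. Check: 1 arcsec = 4.8481368e-06 rad, so 55.75 arcsec = 55.75 * 4.8481368e-06 = 0.00027028363 rad. 1 kilohertz = 1000 Hz, so 246.7 kilohertz = 246.7 * 1000 = 246700 Hz. Combine: 0.00027028363 rad * 246700 Hz = 66.678971 rad/s. 1 rpm = 0.10471976 rad/s, so 66.678971 rad/s = 66.678971 / 0.10471976 = 636.73727 rpm ≈ 636.7 rpm (4 s.f.).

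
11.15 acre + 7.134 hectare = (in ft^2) 1.254e+06. Check: 1 acre = 4046.8564 m^2, so 11.15 acre = 11.15 * 4046.8564 = 45122.449 m^2. 1 hectare = 10000 m^2, so 7.134 hectare = 7.134 * 10000 = 71340 m^2. Sum: 45122.449 + 71340 = 116462.45 m^2. 1 ft^2 = 0.09290304 m^2, so 116462.45 m^2 = 116462.45 / 0.09290304 = 1253591.4 ft^2 ≈ 1.254e+06 ft^2 (4 s.f.).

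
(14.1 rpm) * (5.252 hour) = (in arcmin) 9.597e+07. Check: 1 rpm = 0.10471976 rad/s, so 14.1 rpm = 14.1 * 0.10471976 = 1.4765485 rad/s. 1 hour = 3600 s, so 5.252 hour = 5.252 * 3600 = 18907.2 s. Combine: 1.4765485 rad/s * 18907.2 s = 27917.399 rad. 1 arcmin = 0.00029088821 rad, so 27917.399 rad = 27917.399 / 0.00029088821 = 95972947 arcmin ≈ 9.597e+07 arcmin (4 s.f.).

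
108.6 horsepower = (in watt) 8.098e+04. Check: 1 horsepower = 745.69987 W, so 108.6 horsepower = 108.6 * 745.69987 = 80983.006 W. 80983.006 W = 80983.006 watt ≈ 8.098e+04 watt (4 s.f.).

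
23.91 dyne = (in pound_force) 1 dyne = 1e-05 N, so 23.91 dyne = 23.91 * 1e-05 = 0.0002391 N. 1 pound_force = 4.4482216 N, so 0.0002391 N = 0.0002391 / 4.4482216 = 5.3751818e-05 pound_force ≈ 5.375e-05 pound_force (4 s.f.). Final answer: 5.375e-05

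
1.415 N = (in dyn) 1.415e+05. Check: 1 dyn = 1e-05 N, so 1.415 N = 1.415 / 1e-05 = 141500 dyn ≈ 1.415e+05 dyn (4 s.f.).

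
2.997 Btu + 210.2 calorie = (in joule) 4041. Check: 1 Btu = 1055.0559 J, so 2.997 Btu = 2.997 * 1055.0559 = 3162.0024 J. 1 calorie = 4.184 J, so 210.2 calorie = 210.2 * 4.184 = 879.4768 J. Sum: 3162.0024 + 879.4768 = 4041.4792 J. 4041.4792 J = 4041.4792 joule ≈ 4041 joule (4 s.f.).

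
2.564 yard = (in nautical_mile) 0.001266. Check: 1 yard = 0.9144 m, so 2.564 yard = 2.564 * 0.9144 = 2.3445216 m. 1 nautical_mile = 1852 m, so 2.3445216 m = 2.3445216 / 1852 = 0.0012659404 nautical_mile ≈ 0.001266 nautical_mile (4 s.f.).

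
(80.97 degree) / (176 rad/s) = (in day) 9.293e-08. Check: 1 degree = 0.017453293 rad, so 80.97 degree = 80.97 * 0.017453293 = 1.4131931 rad. 176 rad/s is already in rad/s. Combine: 1.4131931 rad / 176 rad/s = 0.0080295062 s. 1 day = 86400 s, so 0.0080295062 s = 0.0080295062 / 86400 = 9.29341e-08 day ≈ 9.293e-08 day (4 s.f.).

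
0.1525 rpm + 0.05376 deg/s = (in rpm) 1 rpm = 0.10471976 rad/s, so 0.1525 rpm = 0.1525 * 0.10471976 = 0.015969763 rad/s. 1 deg/s = 0.017453293 rad/s, so 0.05376 deg/s = 0.05376 * 0.017453293 = 0.00093828901 rad/s. Sum: 0.015969763 + 0.00093828901 = 0.016908052 rad/s. 1 rpm = 0.10471976 rad/s, so 0.016908052 rad/s = 0.016908052 / 0.10471976 = 0.16146 rpm ≈ 0.1615 rpm (4 s.f.). Final answer: 0.1615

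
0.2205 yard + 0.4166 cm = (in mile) 1 yard = 0.9144 m, so 0.2205 yard = 0.2205 * 0.9144 = 0.2016252 m. 1 cm = 0.01 m, so 0.4166 cm = 0.4166 * 0.01 = 0.004166 m. Sum: 0.2016252 + 0.004166 = 0.2057912 m. 1 mile = 1609.344 m, so 0.2057912 m = 0.2057912 / 1609.344 = 0.00012787272 mile ≈ 0.0001279 mile (4 s.f.). Final answer: 0.0001279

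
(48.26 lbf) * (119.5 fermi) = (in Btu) 2.431e-14. Check: 1 lbf = 4.4482216 N, so 48.26 lbf = 48.26 * 4.4482216 = 214.67118 N. 1 fermi = 1e-15 m, so 119.5 fermi = 119.5 * 1e-15 = 1.195e-13 m. Combine: 214.67118 N * 1.195e-13 m = 2.5653205e-11 J. 1 Btu = 1055.0559 J, so 2.5653205e-11 J = 2.5653205e-11 / 1055.0559 = 2.4314547e-14 Btu ≈ 2.431e-14 Btu (4 s.f.).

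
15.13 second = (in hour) 0.004203. Check: 15.13 second = 15.13 s. 1 hour = 3600 s, so 15.13 s = 15.13 / 3600 = 0.0042027778 hour ≈ 0.004203 hour (4 s.f.).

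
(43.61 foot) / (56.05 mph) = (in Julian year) 1 foot = 0.3048 m, so 43.61 foot = 43.61 * 0.3048 = 13.292328 m. 1 mph = 0.44704 m/s, so 56.05 mph = 56.05 * 0.44704 = 25.056592 m/s. Combine: 13.292328 m / 25.056592 m/s = 0.53049226 s. 1 Julian year = 31557600 s, so 0.53049226 s = 0.53049226 / 31557600 = 1.6810285e-08 Julian year ≈ 1.681e-08 Julian year (4 s.f.). Final answer: 1.681e-08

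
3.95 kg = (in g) 1 g = 0.001 kg, so 3.95 kg = 3.95 / 0.001 = 3950 g. Final answer: 3950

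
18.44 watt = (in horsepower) 0.02473. Check: 18.44 watt = 18.44 W. 1 horsepower = 745.69987 W, so 18.44 W = 18.44 / 745.69987 = 0.024728447 horsepower ≈ 0.02473 horsepower (4 s.f.).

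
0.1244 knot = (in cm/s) 1 knot = 0.51444444 m/s, so 0.1244 knot = 0.1244 * 0.51444444 = 0.063996889 m/s. 1 cm/s = 0.01 m/s, so 0.063996889 m/s = 0.063996889 / 0.01 = 6.3996889 cm/s ≈ 6.4 cm/s (4 s.f.). Final answer: 6.4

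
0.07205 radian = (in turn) 0.01147. Check: 0.07205 radian = 0.07205 rad. 1 turn = 6.2831853 rad, so 0.07205 rad = 0.07205 / 6.2831853 = 0.011467114 turn ≈ 0.01147 turn (4 s.f.).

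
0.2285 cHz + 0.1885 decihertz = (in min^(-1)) 1.268. Check: 1 cHz = 0.01 Hz, so 0.2285 cHz = 0.2285 * 0.01 = 0.002285 Hz. 1 decihertz = 0.1 Hz, so 0.1885 decihertz = 0.1885 * 0.1 = 0.01885 Hz. Sum: 0.002285 + 0.01885 = 0.021135 Hz. 1 min^(-1) = 0.016666667 Hz, so 0.021135 Hz = 0.021135 / 0.016666667 = 1.2681 min^(-1) ≈ 1.268 min^(-1) (4 s.f.).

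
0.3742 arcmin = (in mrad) 0.1089. Check: 1 arcmin = 0.00029088821 rad, so 0.3742 arcmin = 0.3742 * 0.00029088821 = 0.00010885037 rad. 1 mrad = 0.001 rad, so 0.00010885037 rad = 0.00010885037 / 0.001 = 0.10885037 mrad ≈ 0.1089 mrad (4 s.f.).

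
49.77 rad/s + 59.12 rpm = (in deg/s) 49.77 rad/s is already in rad/s. 1 rpm = 0.10471976 rad/s, so 59.12 rpm = 59.12 * 0.10471976 = 6.1910319 rad/s. Sum: 49.77 + 6.1910319 = 55.961032 rad/s. 1 deg/s = 0.017453293 rad/s, so 55.961032 rad/s = 55.961032 / 0.017453293 = 3206.3309 deg/s ≈ 3206 deg/s (4 s.f.). Final answer: 3206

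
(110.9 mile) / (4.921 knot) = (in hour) 1 mile = 1609.344 m, so 110.9 mile = 110.9 * 1609.344 = 178476.25 m. 1 knot = 0.51444444 m/s, so 4.921 knot = 4.921 * 0.51444444 = 2.5315811 m/s. Combine: 178476.25 m / 2.5315811 m/s = 70499.914 s. 1 hour = 3600 s, so 70499.914 s = 70499.914 / 3600 = 19.583309 hour ≈ 19.58 hour (4 s.f.). Final answer: 19.58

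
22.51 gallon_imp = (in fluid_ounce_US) 3460. Check: 1 gallon_imp = 0.00454609 m^3, so 22.51 gallon_imp = 22.51 * 0.00454609 = 0.10233249 m^3. 1 fluid_ounce_US = 2.957353e-05 m^3, so 0.10233249 m^3 = 0.10233249 / 2.957353e-05 = 3460.273 fluid_ounce_US ≈ 3460 fluid_ounce_US (4 s.f.).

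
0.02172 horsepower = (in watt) 1 horsepower = 745.69987 W, so 0.02172 horsepower = 0.02172 * 745.69987 = 16.196601 W. 16.196601 W = 16.196601 watt ≈ 16.2 watt (4 s.f.). Final answer: 16.2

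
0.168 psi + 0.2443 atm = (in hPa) 259.1. Check: 1 psi = 6894.7573 Pa, so 0.168 psi = 0.168 * 6894.7573 = 1158.3192 Pa. 1 atm = 101325 Pa, so 0.2443 atm = 0.2443 * 101325 = 24753.697 Pa. Sum: 1158.3192 + 24753.697 = 25912.017 Pa. 1 hPa = 100 Pa, so 25912.017 Pa = 25912.017 / 100 = 259.12017 hPa ≈ 259.1 hPa (4 s.f.).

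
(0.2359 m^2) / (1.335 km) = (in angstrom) 0.2359 m^2 is already in m^2. 1 km = 1000 m, so 1.335 km = 1.335 * 1000 = 1335 m. Combine: 0.2359 m^2 / 1335 m = 0.00017670412 m. 1 angstrom = 1e-10 m, so 0.00017670412 m = 0.00017670412 / 1e-10 = 1767041.2 angstrom ≈ 1.767e+06 angstrom (4 s.f.). Final answer: 1.767e+06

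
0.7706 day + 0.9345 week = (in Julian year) 1 day = 86400 s, so 0.7706 day = 0.7706 * 86400 = 66579.84 s. 1 week = 604800 s, so 0.9345 week = 0.9345 * 604800 = 565185.6 s. Sum: 66579.84 + 565185.6 = 631765.44 s. 1 Julian year = 31557600 s, so 631765.44 s = 631765.44 / 31557600 = 0.020019439 Julian year ≈ 0.02002 Julian year (4 s.f.). Final answer: 0.02002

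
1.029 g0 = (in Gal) 1009. Check: 1 g0 = 9.80665 m/s^2, so 1.029 g0 = 1.029 * 9.80665 = 10.091043 m/s^2. 1 Gal = 0.01 m/s^2, so 10.091043 m/s^2 = 10.091043 / 0.01 = 1009.1043 Gal ≈ 1009 Gal (4 s.f.).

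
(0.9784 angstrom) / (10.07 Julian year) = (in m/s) 3.079e-19. Check: 1 angstrom = 1e-10 m, so 0.9784 angstrom = 0.9784 * 1e-10 = 9.784e-11 m. 1 Julian year = 31557600 s, so 10.07 Julian year = 10.07 * 31557600 = 3.1778503e+08 s. Combine: 9.784e-11 m / 3.1778503e+08 s = 3.0788108e-19 m/s. Result: 3.0788108e-19 m/s ≈ 3.079e-19 m/s (4 s.f.).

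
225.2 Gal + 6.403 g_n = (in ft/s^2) 213.4. Check: 1 Gal = 0.01 m/s^2, so 225.2 Gal = 225.2 * 0.01 = 2.252 m/s^2. 1 g_n = 9.80665 m/s^2, so 6.403 g_n = 6.403 * 9.80665 = 62.79198 m/s^2. Sum: 2.252 + 62.79198 = 65.04398 m/s^2. 1 ft/s^2 = 0.3048 m/s^2, so 65.04398 m/s^2 = 65.04398 / 0.3048 = 213.39888 ft/s^2 ≈ 213.4 ft/s^2 (4 s.f.).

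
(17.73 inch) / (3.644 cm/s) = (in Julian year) 3.916e-07. Check: 1 inch = 0.0254 m, so 17.73 inch = 17.73 * 0.0254 = 0.450342 m. 1 cm/s = 0.01 m/s, so 3.644 cm/s = 3.644 * 0.01 = 0.03644 m/s. Combine: 0.450342 m / 0.03644 m/s = 12.358452 s. 1 Julian year = 31557600 s, so 12.358452 s = 12.358452 / 31557600 = 3.9161572e-07 Julian year ≈ 3.916e-07 Julian year (4 s.f.).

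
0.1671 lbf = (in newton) 1 lbf = 4.4482216 N, so 0.1671 lbf = 0.1671 * 4.4482216 = 0.74329783 N. 0.74329783 N = 0.74329783 newton ≈ 0.7433 newton (4 s.f.). Final answer: 0.7433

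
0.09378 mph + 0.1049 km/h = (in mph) 0.159. Check: 1 mph = 0.44704 m/s, so 0.09378 mph = 0.09378 * 0.44704 = 0.041923411 m/s. 1 km/h = 0.27777778 m/s, so 0.1049 km/h = 0.1049 * 0.27777778 = 0.029138889 m/s. Sum: 0.041923411 + 0.029138889 = 0.0710623 m/s. 1 mph = 0.44704 m/s, so 0.0710623 m/s = 0.0710623 / 0.44704 = 0.15896184 mph ≈ 0.159 mph (4 s.f.).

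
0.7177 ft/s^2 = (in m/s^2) 0.2188. Check: 1 ft/s^2 = 0.3048 m/s^2, so 0.7177 ft/s^2 = 0.7177 * 0.3048 = 0.21875496 m/s^2. Result: 0.21875496 m/s^2 ≈ 0.2188 m/s^2 (4 s.f.).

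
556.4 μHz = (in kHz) 5.564e-07. Check: 1 μHz = 1e-06 Hz, so 556.4 μHz = 556.4 * 1e-06 = 0.0005564 Hz. 1 kHz = 1000 Hz, so 0.0005564 Hz = 0.0005564 / 1000 = 5.564e-07 kHz.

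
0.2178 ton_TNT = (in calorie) 2.178e+08. Check: 1 ton_TNT = 4.184e+09 J, so 0.2178 ton_TNT = 0.2178 * 4.184e+09 = 9.112752e+08 J. 1 calorie = 4.184 J, so 9.112752e+08 J = 9.112752e+08 / 4.184 = 2.178e+08 calorie.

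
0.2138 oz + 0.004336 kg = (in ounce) 0.3667. Check: 1 oz = 0.028349523 kg, so 0.2138 oz = 0.2138 * 0.028349523 = 0.006061128 kg. 0.004336 kg is already in kg. Sum: 0.006061128 + 0.004336 = 0.010397128 kg. 1 ounce = 0.028349523 kg, so 0.010397128 kg = 0.010397128 / 0.028349523 = 0.3667479 ounce ≈ 0.3667 ounce (4 s.f.).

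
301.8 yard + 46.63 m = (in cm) 1 yard = 0.9144 m, so 301.8 yard = 301.8 * 0.9144 = 275.96592 m. 46.63 m is already in m. Sum: 275.96592 + 46.63 = 322.59592 m. 1 cm = 0.01 m, so 322.59592 m = 322.59592 / 0.01 = 32259.592 cm ≈ 3.226e+04 cm (4 s.f.). Final answer: 3.226e+04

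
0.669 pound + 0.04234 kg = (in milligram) 3.458e+05. Check: 1 pound = 0.45359237 kg, so 0.669 pound = 0.669 * 0.45359237 = 0.3034533 kg. 0.04234 kg is already in kg. Sum: 0.3034533 + 0.04234 = 0.3457933 kg. 1 milligram = 1e-06 kg, so 0.3457933 kg = 0.3457933 / 1e-06 = 345793.3 milligram ≈ 3.458e+05 milligram (4 s.f.).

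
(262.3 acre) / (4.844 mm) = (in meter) 1 acre = 4046.8564 m^2, so 262.3 acre = 262.3 * 4046.8564 = 1061490.4 m^2. 1 mm = 0.001 m, so 4.844 mm = 4.844 * 0.001 = 0.004844 m. Combine: 1061490.4 m^2 / 0.004844 m = 2.191351e+08 m. 2.191351e+08 m = 2.191351e+08 meter ≈ 2.191e+08 meter (4 s.f.). Final answer: 2.191e+08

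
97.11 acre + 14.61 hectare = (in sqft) 1 acre = 4046.8564 m^2, so 97.11 acre = 97.11 * 4046.8564 = 392990.23 m^2. 1 hectare = 10000 m^2, so 14.61 hectare = 14.61 * 10000 = 146100 m^2. Sum: 392990.23 + 146100 = 539090.23 m^2. 1 sqft = 0.09290304 m^2, so 539090.23 m^2 = 539090.23 / 0.09290304 = 5802718.9 sqft ≈ 5.803e+06 sqft (4 s.f.). Final answer: 5.803e+06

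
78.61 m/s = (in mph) 175.8. Check: 1 mph = 0.44704 m/s, so 78.61 m/s = 78.61 / 0.44704 = 175.84556 mph ≈ 175.8 mph (4 s.f.).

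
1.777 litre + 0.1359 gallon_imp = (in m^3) 0.002395. Check: 1 litre = 0.001 m^3, so 1.777 litre = 1.777 * 0.001 = 0.001777 m^3. 1 gallon_imp = 0.00454609 m^3, so 0.1359 gallon_imp = 0.1359 * 0.00454609 = 0.00061781363 m^3. Sum: 0.001777 + 0.00061781363 = 0.0023948136 m^3. Result: 0.0023948136 m^3 ≈ 0.002395 m^3 (4 s.f.).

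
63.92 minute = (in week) 0.006341. Check: 1 minute = 60 s, so 63.92 minute = 63.92 * 60 = 3835.2 s. 1 week = 604800 s, so 3835.2 s = 3835.2 / 604800 = 0.0063412698 week ≈ 0.006341 week (4 s.f.).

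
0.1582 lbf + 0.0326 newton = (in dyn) 7.363e+04. Check: 1 lbf = 4.4482216 N, so 0.1582 lbf = 0.1582 * 4.4482216 = 0.70370866 N. 0.0326 newton = 0.0326 N. Sum: 0.70370866 + 0.0326 = 0.73630866 N. 1 dyn = 1e-05 N, so 0.73630866 N = 0.73630866 / 1e-05 = 73630.866 dyn ≈ 7.363e+04 dyn (4 s.f.).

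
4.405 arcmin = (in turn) 1 arcmin = 0.00029088821 rad, so 4.405 arcmin = 4.405 * 0.00029088821 = 0.0012813626 rad. 1 turn = 6.2831853 rad, so 0.0012813626 rad = 0.0012813626 / 6.2831853 = 0.00020393519 turn ≈ 0.0002039 turn (4 s.f.). Final answer: 0.0002039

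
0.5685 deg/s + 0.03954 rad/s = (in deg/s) 1 deg/s = 0.017453293 rad/s, so 0.5685 deg/s = 0.5685 * 0.017453293 = 0.0099221968 rad/s. 0.03954 rad/s is already in rad/s. Sum: 0.0099221968 + 0.03954 = 0.049462197 rad/s. 1 deg/s = 0.017453293 rad/s, so 0.049462197 rad/s = 0.049462197 / 0.017453293 = 2.8339751 deg/s ≈ 2.834 deg/s (4 s.f.). Final answer: 2.834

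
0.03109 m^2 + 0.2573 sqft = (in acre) 1.359e-05. Check: 0.03109 m^2 is already in m^2. 1 sqft = 0.09290304 m^2, so 0.2573 sqft = 0.2573 * 0.09290304 = 0.023903952 m^2. Sum: 0.03109 + 0.023903952 = 0.054993952 m^2. 1 acre = 4046.8564 m^2, so 0.054993952 m^2 = 0.054993952 / 4046.8564 = 1.3589302e-05 acre ≈ 1.359e-05 acre (4 s.f.).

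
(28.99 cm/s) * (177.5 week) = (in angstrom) 1 cm/s = 0.01 m/s, so 28.99 cm/s = 28.99 * 0.01 = 0.2899 m/s. 1 week = 604800 s, so 177.5 week = 177.5 * 604800 = 1.07352e+08 s. Combine: 0.2899 m/s * 1.07352e+08 s = 31121345 m. 1 angstrom = 1e-10 m, so 31121345 m = 31121345 / 1e-10 = 3.1121345e+17 angstrom ≈ 3.112e+17 angstrom (4 s.f.). Final answer: 3.112e+17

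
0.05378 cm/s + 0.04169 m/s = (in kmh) 0.152. Check: 1 cm/s = 0.01 m/s, so 0.05378 cm/s = 0.05378 * 0.01 = 0.0005378 m/s. 0.04169 m/s is already in m/s. Sum: 0.0005378 + 0.04169 = 0.0422278 m/s. 1 kmh = 0.27777778 m/s, so 0.0422278 m/s = 0.0422278 / 0.27777778 = 0.15202008 kmh ≈ 0.152 kmh (4 s.f.).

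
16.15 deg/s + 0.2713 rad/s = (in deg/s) 31.69. Check: 1 deg/s = 0.017453293 rad/s, so 16.15 deg/s = 16.15 * 0.017453293 = 0.28187067 rad/s. 0.2713 rad/s is already in rad/s. Sum: 0.28187067 + 0.2713 = 0.55317067 rad/s. 1 deg/s = 0.017453293 rad/s, so 0.55317067 rad/s = 0.55317067 / 0.017453293 = 31.694345 deg/s ≈ 31.69 deg/s (4 s.f.).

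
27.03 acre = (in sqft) 1.177e+06. Check: 1 acre = 4046.8564 m^2, so 27.03 acre = 27.03 * 4046.8564 = 109386.53 m^2. 1 sqft = 0.09290304 m^2, so 109386.53 m^2 = 109386.53 / 0.09290304 = 1177426.8 sqft ≈ 1.177e+06 sqft (4 s.f.).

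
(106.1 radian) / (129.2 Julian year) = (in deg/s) 106.1 radian = 106.1 rad. 1 Julian year = 31557600 s, so 129.2 Julian year = 129.2 * 31557600 = 4.0772419e+09 s. Combine: 106.1 rad / 4.0772419e+09 s = 2.6022493e-08 rad/s. 1 deg/s = 0.017453293 rad/s, so 2.6022493e-08 rad/s = 2.6022493e-08 / 0.017453293 = 1.490979e-06 deg/s ≈ 1.491e-06 deg/s (4 s.f.). Final answer: 1.491e-06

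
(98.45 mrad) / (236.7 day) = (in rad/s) 1 mrad = 0.001 rad, so 98.45 mrad = 98.45 * 0.001 = 0.09845 rad. 1 day = 86400 s, so 236.7 day = 236.7 * 86400 = 20450880 s. Combine: 0.09845 rad / 20450880 s = 4.8139738e-09 rad/s. Result: 4.8139738e-09 rad/s ≈ 4.814e-09 rad/s (4 s.f.). Final answer: 4.814e-09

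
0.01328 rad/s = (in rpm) 0.1268. Check: 1 rpm = 0.10471976 rad/s, so 0.01328 rad/s = 0.01328 / 0.10471976 = 0.12681466 rpm ≈ 0.1268 rpm (4 s.f.).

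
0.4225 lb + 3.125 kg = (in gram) 3317. Check: 1 lb = 0.45359237 kg, so 0.4225 lb = 0.4225 * 0.45359237 = 0.19164278 kg. 3.125 kg is already in kg. Sum: 0.19164278 + 3.125 = 3.3166428 kg. 1 gram = 0.001 kg, so 3.3166428 kg = 3.3166428 / 0.001 = 3316.6428 gram ≈ 3317 gram (4 s.f.).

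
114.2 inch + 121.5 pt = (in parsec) 9.539e-17. Check: 1 inch = 0.0254 m, so 114.2 inch = 114.2 * 0.0254 = 2.90068 m. 1 pt = 0.00035277778 m, so 121.5 pt = 121.5 * 0.00035277778 = 0.0428625 m. Sum: 2.90068 + 0.0428625 = 2.9435425 m. 1 parsec = 3.0856776e+16 m, so 2.9435425 m = 2.9435425 / 3.0856776e+16 = 9.5393716e-17 parsec ≈ 9.539e-17 parsec (4 s.f.).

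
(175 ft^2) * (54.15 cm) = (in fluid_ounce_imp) 3.098e+05. Check: 1 ft^2 = 0.09290304 m^2, so 175 ft^2 = 175 * 0.09290304 = 16.258032 m^2. 1 cm = 0.01 m, so 54.15 cm = 54.15 * 0.01 = 0.5415 m. Combine: 16.258032 m^2 * 0.5415 m = 8.8037243 m^3. 1 fluid_ounce_imp = 2.8413063e-05 m^3, so 8.8037243 m^3 = 8.8037243 / 2.8413063e-05 = 309847.78 fluid_ounce_imp ≈ 3.098e+05 fluid_ounce_imp (4 s.f.).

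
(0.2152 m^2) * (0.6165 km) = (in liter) 0.2152 m^2 is already in m^2. 1 km = 1000 m, so 0.6165 km = 0.6165 * 1000 = 616.5 m. Combine: 0.2152 m^2 * 616.5 m = 132.6708 m^3. 1 liter = 0.001 m^3, so 132.6708 m^3 = 132.6708 / 0.001 = 132670.8 liter ≈ 1.327e+05 liter (4 s.f.). Final answer: 1.327e+05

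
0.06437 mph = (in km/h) 1 mph = 0.44704 m/s, so 0.06437 mph = 0.06437 * 0.44704 = 0.028775965 m/s. 1 km/h = 0.27777778 m/s, so 0.028775965 m/s = 0.028775965 / 0.27777778 = 0.10359347 km/h ≈ 0.1036 km/h (4 s.f.). Final answer: 0.1036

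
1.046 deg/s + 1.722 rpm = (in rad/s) 0.1986. Check: 1 deg/s = 0.017453293 rad/s, so 1.046 deg/s = 1.046 * 0.017453293 = 0.018256144 rad/s. 1 rpm = 0.10471976 rad/s, so 1.722 rpm = 1.722 * 0.10471976 = 0.18032742 rad/s. Sum: 0.018256144 + 0.18032742 = 0.19858356 rad/s. Result: 0.19858356 rad/s ≈ 0.1986 rad/s (4 s.f.).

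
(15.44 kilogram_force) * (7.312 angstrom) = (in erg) 1 kilogram_force = 9.80665 N, so 15.44 kilogram_force = 15.44 * 9.80665 = 151.41468 N. 1 angstrom = 1e-10 m, so 7.312 angstrom = 7.312 * 1e-10 = 7.312e-10 m. Combine: 151.41468 N * 7.312e-10 m = 1.1071441e-07 J. 1 erg = 1e-07 J, so 1.1071441e-07 J = 1.1071441e-07 / 1e-07 = 1.1071441 erg ≈ 1.107 erg (4 s.f.). Final answer: 1.107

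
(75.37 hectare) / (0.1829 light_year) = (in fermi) 1 hectare = 10000 m^2, so 75.37 hectare = 75.37 * 10000 = 753700 m^2. 1 light_year = 9.4607305e+15 m, so 0.1829 light_year = 0.1829 * 9.4607305e+15 = 1.7303676e+15 m. Combine: 753700 m^2 / 1.7303676e+15 m = 4.3557219e-10 m. 1 fermi = 1e-15 m, so 4.3557219e-10 m = 4.3557219e-10 / 1e-15 = 435572.19 fermi ≈ 4.356e+05 fermi (4 s.f.). Final answer: 4.356e+05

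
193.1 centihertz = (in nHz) 1.931e+09. Check: 1 centihertz = 0.01 Hz, so 193.1 centihertz = 193.1 * 0.01 = 1.931 Hz. 1 nHz = 1e-09 Hz, so 1.931 Hz = 1.931 / 1e-09 = 1.931e+09 nHz.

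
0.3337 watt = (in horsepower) 0.0004475. Check: 0.3337 watt = 0.3337 W. 1 horsepower = 745.69987 W, so 0.3337 W = 0.3337 / 745.69987 = 0.00044749907 horsepower ≈ 0.0004475 horsepower (4 s.f.).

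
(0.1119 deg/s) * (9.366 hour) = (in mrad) 6.585e+04. Check: 1 deg/s = 0.017453293 rad/s, so 0.1119 deg/s = 0.1119 * 0.017453293 = 0.0019530234 rad/s. 1 hour = 3600 s, so 9.366 hour = 9.366 * 3600 = 33717.6 s. Combine: 0.0019530234 rad/s * 33717.6 s = 65.851263 rad. 1 mrad = 0.001 rad, so 65.851263 rad = 65.851263 / 0.001 = 65851.263 mrad ≈ 6.585e+04 mrad (4 s.f.).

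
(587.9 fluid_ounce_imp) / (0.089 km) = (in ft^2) 0.00202. Check: 1 fluid_ounce_imp = 2.8413063e-05 m^3, so 587.9 fluid_ounce_imp = 587.9 * 2.8413063e-05 = 0.016704039 m^3. 1 km = 1000 m, so 0.089 km = 0.089 * 1000 = 89 m. Combine: 0.016704039 m^3 / 89 m = 0.00018768584 m^2. 1 ft^2 = 0.09290304 m^2, so 0.00018768584 m^2 = 0.00018768584 / 0.09290304 = 0.0020202335 ft^2 ≈ 0.00202 ft^2 (4 s.f.).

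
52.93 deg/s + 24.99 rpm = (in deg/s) 202.9. Check: 1 deg/s = 0.017453293 rad/s, so 52.93 deg/s = 52.93 * 0.017453293 = 0.92380277 rad/s. 1 rpm = 0.10471976 rad/s, so 24.99 rpm = 24.99 * 0.10471976 = 2.6169467 rad/s. Sum: 0.92380277 + 2.6169467 = 3.5407495 rad/s. 1 deg/s = 0.017453293 rad/s, so 3.5407495 rad/s = 3.5407495 / 0.017453293 = 202.87 deg/s ≈ 202.9 deg/s (4 s.f.).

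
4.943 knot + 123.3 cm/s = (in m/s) 1 knot = 0.51444444 m/s, so 4.943 knot = 4.943 * 0.51444444 = 2.5428989 m/s. 1 cm/s = 0.01 m/s, so 123.3 cm/s = 123.3 * 0.01 = 1.233 m/s. Sum: 2.5428989 + 1.233 = 3.7758989 m/s. Result: 3.7758989 m/s ≈ 3.776 m/s (4 s.f.). Final answer: 3.776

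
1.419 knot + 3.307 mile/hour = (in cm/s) 1 knot = 0.51444444 m/s, so 1.419 knot = 1.419 * 0.51444444 = 0.72999667 m/s. 1 mile/hour = 0.44704 m/s, so 3.307 mile/hour = 3.307 * 0.44704 = 1.4783613 m/s. Sum: 0.72999667 + 1.4783613 = 2.2083579 m/s. 1 cm/s = 0.01 m/s, so 2.2083579 m/s = 2.2083579 / 0.01 = 220.83579 cm/s ≈ 220.8 cm/s (4 s.f.). Final answer: 220.8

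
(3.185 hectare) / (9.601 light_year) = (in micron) 1 hectare = 10000 m^2, so 3.185 hectare = 3.185 * 10000 = 31850 m^2. 1 light_year = 9.4607305e+15 m, so 9.601 light_year = 9.601 * 9.4607305e+15 = 9.0832473e+16 m. Combine: 31850 m^2 / 9.0832473e+16 m = 3.5064552e-13 m. 1 micron = 1e-06 m, so 3.5064552e-13 m = 3.5064552e-13 / 1e-06 = 3.5064552e-07 micron ≈ 3.506e-07 micron (4 s.f.). Final answer: 3.506e-07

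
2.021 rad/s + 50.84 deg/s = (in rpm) 2.021 rad/s is already in rad/s. 1 deg/s = 0.017453293 rad/s, so 50.84 deg/s = 50.84 * 0.017453293 = 0.88732539 rad/s. Sum: 2.021 + 0.88732539 = 2.9083254 rad/s. 1 rpm = 0.10471976 rad/s, so 2.9083254 rad/s = 2.9083254 / 0.10471976 = 27.772462 rpm ≈ 27.77 rpm (4 s.f.). Final answer: 27.77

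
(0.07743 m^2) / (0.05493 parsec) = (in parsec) 1.48e-33. Check: 0.07743 m^2 is already in m^2. 1 parsec = 3.0856776e+16 m, so 0.05493 parsec = 0.05493 * 3.0856776e+16 = 1.6949627e+15 m. Combine: 0.07743 m^2 / 1.6949627e+15 m = 4.5682421e-17 m. 1 parsec = 3.0856776e+16 m, so 4.5682421e-17 m = 4.5682421e-17 / 3.0856776e+16 = 1.4804664e-33 parsec ≈ 1.48e-33 parsec (4 s.f.).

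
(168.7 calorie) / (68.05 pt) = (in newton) 2.94e+04. Check: 1 calorie = 4.184 J, so 168.7 calorie = 168.7 * 4.184 = 705.8408 J. 1 pt = 0.00035277778 m, so 68.05 pt = 68.05 * 0.00035277778 = 0.024006528 m. Combine: 705.8408 J / 0.024006528 m = 29402.036 N. 29402.036 N = 29402.036 newton ≈ 2.94e+04 newton (4 s.f.).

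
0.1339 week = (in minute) 1350. Check: 1 week = 604800 s, so 0.1339 week = 0.1339 * 604800 = 80982.72 s. 1 minute = 60 s, so 80982.72 s = 80982.72 / 60 = 1349.712 minute ≈ 1350 minute (4 s.f.).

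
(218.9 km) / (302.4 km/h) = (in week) 1 km = 1000 m, so 218.9 km = 218.9 * 1000 = 218900 m. 1 km/h = 0.27777778 m/s, so 302.4 km/h = 302.4 * 0.27777778 = 84 m/s. Combine: 218900 m / 84 m/s = 2605.9524 s. 1 week = 604800 s, so 2605.9524 s = 2605.9524 / 604800 = 0.0043087837 week ≈ 0.004309 week (4 s.f.). Final answer: 0.004309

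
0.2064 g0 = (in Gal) 202.4. Check: 1 g0 = 9.80665 m/s^2, so 0.2064 g0 = 0.2064 * 9.80665 = 2.0240926 m/s^2. 1 Gal = 0.01 m/s^2, so 2.0240926 m/s^2 = 2.0240926 / 0.01 = 202.40926 Gal ≈ 202.4 Gal (4 s.f.).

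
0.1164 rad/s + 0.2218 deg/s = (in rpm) 0.1164 rad/s is already in rad/s. 1 deg/s = 0.017453293 rad/s, so 0.2218 deg/s = 0.2218 * 0.017453293 = 0.0038711403 rad/s. Sum: 0.1164 + 0.0038711403 = 0.12027114 rad/s. 1 rpm = 0.10471976 rad/s, so 0.12027114 rad/s = 0.12027114 / 0.10471976 = 1.1485048 rpm ≈ 1.149 rpm (4 s.f.). Final answer: 1.149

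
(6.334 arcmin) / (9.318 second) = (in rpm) 1 arcmin = 0.00029088821 rad, so 6.334 arcmin = 6.334 * 0.00029088821 = 0.0018424859 rad. 9.318 second = 9.318 s. Combine: 0.0018424859 rad / 9.318 s = 0.00019773405 rad/s. 1 rpm = 0.10471976 rad/s, so 0.00019773405 rad/s = 0.00019773405 / 0.10471976 = 0.0018882211 rpm ≈ 0.001888 rpm (4 s.f.). Final answer: 0.001888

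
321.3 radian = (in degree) 321.3 radian = 321.3 rad. 1 degree = 0.017453293 rad, so 321.3 rad = 321.3 / 0.017453293 = 18409.134 degree ≈ 1.841e+04 degree (4 s.f.). Final answer: 1.841e+04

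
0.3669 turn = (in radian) 1 turn = 6.2831853 rad, so 0.3669 turn = 0.3669 * 6.2831853 = 2.3053007 rad. 2.3053007 rad = 2.3053007 radian ≈ 2.305 radian (4 s.f.). Final answer: 2.305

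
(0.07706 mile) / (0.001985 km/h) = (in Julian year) 0.007127. Check: 1 mile = 1609.344 m, so 0.07706 mile = 0.07706 * 1609.344 = 124.01605 m. 1 km/h = 0.27777778 m/s, so 0.001985 km/h = 0.001985 * 0.27777778 = 0.00055138889 m/s. Combine: 124.01605 m / 0.00055138889 m/s = 224915.76 s. 1 Julian year = 31557600 s, so 224915.76 s = 224915.76 / 31557600 = 0.0071271502 Julian year ≈ 0.007127 Julian year (4 s.f.).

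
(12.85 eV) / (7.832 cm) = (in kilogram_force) 1 eV = 1.6021766e-19 J, so 12.85 eV = 12.85 * 1.6021766e-19 = 2.058797e-18 J. 1 cm = 0.01 m, so 7.832 cm = 7.832 * 0.01 = 0.07832 m. Combine: 2.058797e-18 J / 0.07832 m = 2.6286989e-17 N. 1 kilogram_force = 9.80665 N, so 2.6286989e-17 N = 2.6286989e-17 / 9.80665 = 2.6805269e-18 kilogram_force ≈ 2.681e-18 kilogram_force (4 s.f.). Final answer: 2.681e-18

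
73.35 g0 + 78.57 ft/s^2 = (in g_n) 75.79. Check: 1 g0 = 9.80665 m/s^2, so 73.35 g0 = 73.35 * 9.80665 = 719.31778 m/s^2. 1 ft/s^2 = 0.3048 m/s^2, so 78.57 ft/s^2 = 78.57 * 0.3048 = 23.948136 m/s^2. Sum: 719.31778 + 23.948136 = 743.26591 m/s^2. 1 g_n = 9.80665 m/s^2, so 743.26591 m/s^2 = 743.26591 / 9.80665 = 75.79203 g_n ≈ 75.79 g_n (4 s.f.).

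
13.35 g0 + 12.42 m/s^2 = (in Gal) 1 g0 = 9.80665 m/s^2, so 13.35 g0 = 13.35 * 9.80665 = 130.91878 m/s^2. 12.42 m/s^2 is already in m/s^2. Sum: 130.91878 + 12.42 = 143.33878 m/s^2. 1 Gal = 0.01 m/s^2, so 143.33878 m/s^2 = 143.33878 / 0.01 = 14333.878 Gal ≈ 1.433e+04 Gal (4 s.f.). Final answer: 1.433e+04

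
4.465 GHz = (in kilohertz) 1 GHz = 1e+09 Hz, so 4.465 GHz = 4.465 * 1e+09 = 4.465e+09 Hz. 1 kilohertz = 1000 Hz, so 4.465e+09 Hz = 4.465e+09 / 1000 = 4465000 kilohertz ≈ 4.465e+06 kilohertz (4 s.f.). Final answer: 4.465e+06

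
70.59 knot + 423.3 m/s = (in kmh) 1655. Check: 1 knot = 0.51444444 m/s, so 70.59 knot = 70.59 * 0.51444444 = 36.314633 m/s. 423.3 m/s is already in m/s. Sum: 36.314633 + 423.3 = 459.61463 m/s. 1 kmh = 0.27777778 m/s, so 459.61463 m/s = 459.61463 / 0.27777778 = 1654.6127 kmh ≈ 1655 kmh (4 s.f.).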